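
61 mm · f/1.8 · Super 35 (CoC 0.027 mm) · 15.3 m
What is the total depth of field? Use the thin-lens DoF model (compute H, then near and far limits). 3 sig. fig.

6.34 m

Hyperfocal distance H = f²/(N·c) + f = 61²/(1.8 × 0.027) + 61 = 3721/0.0486 + 61 ≈ 76624.8 mm ≈ 76.62 m.
Near limit Dn = s·(H − f)/(H + s − 2f) = 15300 × (76624.8 − 61) / (76624.8 + 15300 − 2 × 61) = 15300 × 76563.8 / 91802.8 ≈ 12760.2 mm.
Far limit Df = s·(H − f)/(H − s) = 15300 × (76624.8 − 61) / (76624.8 − 15300) = 15300 × 76563.8 / 61324.8 ≈ 19102.0 mm.
Depth of field = Df − Dn = 19102.0 − 12760.2 ≈ 6341.8 mm ≈ 6.34 m.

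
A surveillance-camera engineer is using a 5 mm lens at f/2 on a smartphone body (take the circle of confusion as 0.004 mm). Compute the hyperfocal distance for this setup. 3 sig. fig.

3.13 m

Hyperfocal distance H = f²/(N·c) + f = 5²/(2 × 0.004) + 5 = 25/0.008 + 5 ≈ 3130.0 mm ≈ 3.13 m.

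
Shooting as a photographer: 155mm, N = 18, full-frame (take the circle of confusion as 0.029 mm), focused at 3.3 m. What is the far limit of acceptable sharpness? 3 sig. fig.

Hyperfocal distance H = f²/(N·c) + f = 155²/(18 × 0.029) + 155 = 24025/0.522 + 155 ≈ 46179.9 mm ≈ 46.18 m.
Far limit Df = s·(H − f)/(H − s) = 3300 × (46179.9 − 155) / (46179.9 − 3300) = 3300 × 46024.9 / 42879.9 ≈ 3542.0 mm ≈ 3.54 m.

3.54 m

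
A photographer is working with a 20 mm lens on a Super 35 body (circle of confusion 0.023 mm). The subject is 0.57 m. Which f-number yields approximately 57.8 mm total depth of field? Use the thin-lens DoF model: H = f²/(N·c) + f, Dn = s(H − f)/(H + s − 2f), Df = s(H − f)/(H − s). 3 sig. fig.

f/1.60

Write h = H − f = f²/(N·c). The thin-lens limits are Dn = s·h/(h + (s−f)) and Df = s·h/(h − (s−f)), so DoF = Df − Dn = 2·s·(s−f)·h / (h² − (s−f)²).
That is a quadratic in h: DoF·h² − 2·s·(s−f)·h − DoF·(s−f)² = 0 ⇒ h = (s−f)·(s + √(s² + DoF²)) / DoF = 550 × (570 + √(570² + 57.8²)) / 57.8 = 550 × (570 + 572.923) / 57.8 ≈ 10876 mm.
Then N = f²/(c·h) = 20² / (0.023 × 10876) = 400 / 250.14 ≈ 1.60.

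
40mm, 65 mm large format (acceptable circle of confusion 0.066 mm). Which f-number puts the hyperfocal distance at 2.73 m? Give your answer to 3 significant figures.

f/9.01

Rearrange H = f²/(N·c) + f for N: N = f² / ((H − f)·c).
N = 40² / ((2730 − 40) × 0.066) = 1600 / 177.5 ≈ 9.01.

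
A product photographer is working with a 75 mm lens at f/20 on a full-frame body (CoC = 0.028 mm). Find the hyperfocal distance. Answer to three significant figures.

10.1 m

Hyperfocal distance H = f²/(N·c) + f = 75²/(20 × 0.028) + 75 = 5625/0.56 + 75 ≈ 10119.6 mm ≈ 10.1 m.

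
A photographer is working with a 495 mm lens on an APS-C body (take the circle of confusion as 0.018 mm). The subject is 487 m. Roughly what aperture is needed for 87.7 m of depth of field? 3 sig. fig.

Write h = H − f = f²/(N·c). The thin-lens limits are Dn = s·h/(h + (s−f)) and Df = s·h/(h − (s−f)), so DoF = Df − Dn = 2·s·(s−f)·h / (h² − (s−f)²).
That is a quadratic in h: DoF·h² − 2·s·(s−f)·h − DoF·(s−f)² = 0 ⇒ h = (s−f)·(s + √(s² + DoF²)) / DoF = 486505 × (487000 + √(487000² + 87700²)) / 87700 = 486505 × (487000 + 494834) / 87700 ≈ 5446602 mm.
Then N = f²/(c·h) = 495² / (0.018 × 5446602) = 245025 / 98039 ≈ 2.50.

f/2.50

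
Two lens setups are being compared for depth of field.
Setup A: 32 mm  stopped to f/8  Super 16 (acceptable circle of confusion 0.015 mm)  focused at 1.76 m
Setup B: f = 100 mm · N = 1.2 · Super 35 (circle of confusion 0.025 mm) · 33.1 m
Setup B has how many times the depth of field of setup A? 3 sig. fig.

8.90

Setup A: H = 32²/(8×0.015) + 32 ≈ 8565.3 mm; DoF = Df − Dn = 2206.90 − 1463.62 ≈ 743.28 mm.
Setup B: H = 100²/(1.2×0.025) + 100 ≈ 333433.3 mm; DoF = Df − Dn = 36737.0 − 30118.3 ≈ 6618.7 mm.
Ratio = 6618.7 / 743.28 ≈ 8.90.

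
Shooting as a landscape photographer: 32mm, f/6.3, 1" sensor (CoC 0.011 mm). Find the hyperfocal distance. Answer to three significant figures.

14.8 m

Hyperfocal distance H = f²/(N·c) + f = 32²/(6.3 × 0.011) + 32 = 1024/0.0693 + 32 ≈ 14808.3 mm ≈ 14.8 m.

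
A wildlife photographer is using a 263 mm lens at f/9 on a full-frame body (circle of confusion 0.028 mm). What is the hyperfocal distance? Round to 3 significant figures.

275 m

Hyperfocal distance H = f²/(N·c) + f = 263²/(9 × 0.028) + 263 = 69169/0.252 + 263 ≈ 274743.2 mm ≈ 275 m.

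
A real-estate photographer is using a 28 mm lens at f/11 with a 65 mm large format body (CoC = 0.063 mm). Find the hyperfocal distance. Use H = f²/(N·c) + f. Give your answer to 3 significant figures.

1.16 m

Hyperfocal distance H = f²/(N·c) + f = 28²/(11 × 0.063) + 28 = 784/0.693 + 28 ≈ 1159.3 mm ≈ 1.16 m.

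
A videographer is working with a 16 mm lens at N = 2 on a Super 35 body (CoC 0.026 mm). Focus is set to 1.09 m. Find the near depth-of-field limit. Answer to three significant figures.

0.895 m

Hyperfocal distance H = f²/(N·c) + f = 16²/(2 × 0.026) + 16 = 256/0.052 + 16 ≈ 4939.1 mm ≈ 4.939 m.
Near limit Dn = s·(H − f)/(H + s − 2f) = 1090 × (4939.1 − 16) / (4939.1 + 1090 − 2 × 16) = 1090 × 4923.1 / 5997.1 ≈ 894.79 mm ≈ 0.895 m.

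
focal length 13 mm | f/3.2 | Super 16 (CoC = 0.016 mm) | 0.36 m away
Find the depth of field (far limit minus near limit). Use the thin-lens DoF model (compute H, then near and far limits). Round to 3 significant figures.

Hyperfocal distance H = f²/(N·c) + f = 13²/(3.2 × 0.016) + 13 = 169/0.0512 + 13 ≈ 3313.8 mm ≈ 3.314 m.
Near limit Dn = s·(H − f)/(H + s − 2f) = 360 × (3313.8 − 13) / (3313.8 + 360 − 2 × 13) = 360 × 3300.8 / 3647.8 ≈ 325.755 mm.
Far limit Df = s·(H − f)/(H − s) = 360 × (3313.8 − 13) / (3313.8 − 360) = 360 × 3300.8 / 2953.8 ≈ 402.292 mm.
Depth of field = Df − Dn = 402.292 − 325.755 ≈ 76.537 mm.

76.5 mm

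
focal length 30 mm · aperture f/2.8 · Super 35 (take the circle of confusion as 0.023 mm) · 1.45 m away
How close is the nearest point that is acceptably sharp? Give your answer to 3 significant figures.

Hyperfocal distance H = f²/(N·c) + f = 30²/(2.8 × 0.023) + 30 = 900/0.0644 + 30 ≈ 14005.2 mm ≈ 14.01 m.
Near limit Dn = s·(H − f)/(H + s − 2f) = 1450 × (14005.2 − 30) / (14005.2 + 1450 − 2 × 30) = 1450 × 13975.2 / 15395.2 ≈ 1316.3 mm ≈ 1.32 m.

1.32 m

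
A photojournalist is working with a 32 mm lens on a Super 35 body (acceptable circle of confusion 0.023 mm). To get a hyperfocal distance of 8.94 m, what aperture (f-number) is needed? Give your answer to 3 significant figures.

f/5

Rearrange H = f²/(N·c) + f for N: N = f² / ((H − f)·c).
N = 32² / ((8940 − 32) × 0.023) = 1024 / 204.9 ≈ 5.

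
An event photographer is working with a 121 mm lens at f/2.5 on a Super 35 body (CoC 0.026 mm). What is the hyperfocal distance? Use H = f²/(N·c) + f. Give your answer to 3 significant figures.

225 m

Hyperfocal distance H = f²/(N·c) + f = 121²/(2.5 × 0.026) + 121 = 14641/0.065 + 121 ≈ 225367.2 mm ≈ 225 m.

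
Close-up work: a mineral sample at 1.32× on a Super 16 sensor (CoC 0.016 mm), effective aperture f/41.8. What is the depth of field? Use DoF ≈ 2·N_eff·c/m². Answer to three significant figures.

At magnification m, DoF ≈ 2·N_eff·c/m² = 2 × 41.8 × 0.016 / 1.32² = 1.338 / 1.742 ≈ 0.768 mm.

0.768 mm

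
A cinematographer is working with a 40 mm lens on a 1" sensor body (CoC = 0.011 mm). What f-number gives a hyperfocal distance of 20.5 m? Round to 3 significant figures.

f/7.11

Rearrange H = f²/(N·c) + f for N: N = f² / ((H − f)·c).
N = 40² / ((20500 − 40) × 0.011) = 1600 / 225.1 ≈ 7.11.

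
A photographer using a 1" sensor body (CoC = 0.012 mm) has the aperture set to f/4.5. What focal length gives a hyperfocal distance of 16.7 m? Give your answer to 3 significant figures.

From H = f²/(N·c) + f, with f ≪ H: f ≈ √(H·N·c) = √(16700 × 4.5 × 0.012) = √901.80 ≈ 30.03 mm.
The +f correction barely moves this — solving exactly, f² + N·c·f − N·c·H = 0 ⇒ f = (−N·c + √((N·c)² + 4·N·c·H))/2 = (−0.054 + √3607.2)/2 ≈ 30.003 mm, so f ≈ 30.0 mm.

30.0 mm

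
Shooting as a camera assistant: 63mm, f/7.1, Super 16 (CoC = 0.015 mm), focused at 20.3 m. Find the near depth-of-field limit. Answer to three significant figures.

13.2 m

Hyperfocal distance H = f²/(N·c) + f = 63²/(7.1 × 0.015) + 63 = 3969/0.1065 + 63 ≈ 37330.6 mm ≈ 37.33 m.
Near limit Dn = s·(H − f)/(H + s − 2f) = 20300 × (37330.6 − 63) / (37330.6 + 20300 − 2 × 63) = 20300 × 37267.6 / 57504.6 ≈ 13156 mm ≈ 13.2 m.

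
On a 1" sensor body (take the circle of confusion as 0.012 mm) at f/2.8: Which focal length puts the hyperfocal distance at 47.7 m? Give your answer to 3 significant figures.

40.0 mm

From H = f²/(N·c) + f, with f ≪ H: f ≈ √(H·N·c) = √(47700 × 2.8 × 0.012) = √1602.7 ≈ 40.03 mm.
The +f correction barely moves this — solving exactly, f² + N·c·f − N·c·H = 0 ⇒ f = (−N·c + √((N·c)² + 4·N·c·H))/2 = (−0.0336 + √6410.9)/2 ≈ 40.017 mm, so f ≈ 40.0 mm.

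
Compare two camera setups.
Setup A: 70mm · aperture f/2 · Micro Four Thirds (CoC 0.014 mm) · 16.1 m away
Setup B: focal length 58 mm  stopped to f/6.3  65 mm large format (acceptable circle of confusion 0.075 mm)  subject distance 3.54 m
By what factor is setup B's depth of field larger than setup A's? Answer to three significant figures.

Setup A: H = 70²/(2×0.014) + 70 ≈ 175070.0 mm; DoF = Df − Dn = 17723.5 − 14749.0 ≈ 2974.5 mm.
Setup B: H = 58²/(6.3×0.075) + 58 ≈ 7177.6 mm; DoF = Df − Dn = 6928.6 − 2377.3 ≈ 4551.3 mm.
Ratio = 4551.3 / 2974.5 ≈ 1.53.

1.53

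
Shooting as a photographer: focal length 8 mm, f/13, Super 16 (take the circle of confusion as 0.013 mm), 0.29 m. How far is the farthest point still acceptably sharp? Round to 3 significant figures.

1.14 m

Hyperfocal distance H = f²/(N·c) + f = 8²/(13 × 0.013) + 8 = 64/0.169 + 8 ≈ 386.7 mm ≈ 0.387 m.
Far limit Df = s·(H − f)/(H − s) = 290 × (386.7 − 8) / (386.7 − 290) = 290 × 378.7 / 96.7 ≈ 1135.7 mm ≈ 1.14 m.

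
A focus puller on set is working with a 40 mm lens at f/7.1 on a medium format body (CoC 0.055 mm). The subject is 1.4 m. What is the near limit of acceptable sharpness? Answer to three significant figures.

Hyperfocal distance H = f²/(N·c) + f = 40²/(7.1 × 0.055) + 40 = 1600/0.3905 + 40 ≈ 4137.3 mm ≈ 4.137 m.
Near limit Dn = s·(H − f)/(H + s − 2f) = 1400 × (4137.3 − 40) / (4137.3 + 1400 − 2 × 40) = 1400 × 4097.3 / 5457.3 ≈ 1051.1 mm ≈ 1.05 m.

1.05 m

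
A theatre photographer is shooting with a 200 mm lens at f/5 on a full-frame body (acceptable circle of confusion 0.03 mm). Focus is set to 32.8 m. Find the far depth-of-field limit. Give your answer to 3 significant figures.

Hyperfocal distance H = f²/(N·c) + f = 200²/(5 × 0.03) + 200 = 40000/0.15 + 200 ≈ 266866.7 mm ≈ 266.9 m.
Far limit Df = s·(H − f)/(H − s) = 32800 × (266866.7 − 200) / (266866.7 − 32800) = 32800 × 266666.7 / 234066.7 ≈ 37368 mm ≈ 37.4 m.

37.4 m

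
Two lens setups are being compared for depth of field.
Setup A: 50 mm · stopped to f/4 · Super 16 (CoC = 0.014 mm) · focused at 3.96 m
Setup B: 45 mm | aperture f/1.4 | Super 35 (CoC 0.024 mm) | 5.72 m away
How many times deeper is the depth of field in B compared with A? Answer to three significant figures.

Setup A: H = 50²/(4×0.014) + 50 ≈ 44692.9 mm; DoF = Df − Dn = 4340.13 − 3641.10 ≈ 699.03 mm.
Setup B: H = 45²/(1.4×0.024) + 45 ≈ 60312.9 mm; DoF = Df − Dn = 6314.6 − 5227.7 ≈ 1086.9 mm.
Ratio = 1086.9 / 699.03 ≈ 1.55.

1.55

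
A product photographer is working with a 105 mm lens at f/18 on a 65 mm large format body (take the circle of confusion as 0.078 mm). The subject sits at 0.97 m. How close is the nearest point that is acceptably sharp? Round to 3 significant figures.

0.874 m

Hyperfocal distance H = f²/(N·c) + f = 105²/(18 × 0.078) + 105 = 11025/1.404 + 105 ≈ 7957.6 mm ≈ 7.958 m.
Near limit Dn = s·(H − f)/(H + s − 2f) = 970 × (7957.6 − 105) / (7957.6 + 970 − 2 × 105) = 970 × 7852.6 / 8717.6 ≈ 873.75 mm ≈ 0.874 m.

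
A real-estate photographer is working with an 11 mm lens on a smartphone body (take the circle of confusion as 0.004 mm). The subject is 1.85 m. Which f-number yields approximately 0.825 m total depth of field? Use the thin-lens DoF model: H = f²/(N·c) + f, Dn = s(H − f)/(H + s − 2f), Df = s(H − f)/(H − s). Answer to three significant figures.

f/3.50

Write h = H − f = f²/(N·c). The thin-lens limits are Dn = s·h/(h + (s−f)) and Df = s·h/(h − (s−f)), so DoF = Df − Dn = 2·s·(s−f)·h / (h² − (s−f)²).
That is a quadratic in h: DoF·h² − 2·s·(s−f)·h − DoF·(s−f)² = 0 ⇒ h = (s−f)·(s + √(s² + DoF²)) / DoF = 1839 × (1850 + √(1850² + 825²)) / 825 = 1839 × (1850 + 2025.62) / 825 ≈ 8639.1 mm.
Then N = f²/(c·h) = 11² / (0.004 × 8639.1) = 121 / 34.556 ≈ 3.50.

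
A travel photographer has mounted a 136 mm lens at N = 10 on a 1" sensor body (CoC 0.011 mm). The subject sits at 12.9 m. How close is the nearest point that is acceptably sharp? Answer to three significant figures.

Hyperfocal distance H = f²/(N·c) + f = 136²/(10 × 0.011) + 136 = 18496/0.11 + 136 ≈ 168281.5 mm ≈ 168.3 m.
Near limit Dn = s·(H − f)/(H + s − 2f) = 12900 × (168281.5 − 136) / (168281.5 + 12900 − 2 × 136) = 12900 × 168145.5 / 180909.5 ≈ 11990 mm ≈ 12.0 m.

12.0 m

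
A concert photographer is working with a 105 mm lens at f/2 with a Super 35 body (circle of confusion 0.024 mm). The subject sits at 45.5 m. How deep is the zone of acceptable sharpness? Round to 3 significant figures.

18.7 m

Hyperfocal distance H = f²/(N·c) + f = 105²/(2 × 0.024) + 105 = 11025/0.048 + 105 ≈ 229792.5 mm ≈ 229.8 m.
Near limit Dn = s·(H − f)/(H + s − 2f) = 45500 × (229792.5 − 105) / (229792.5 + 45500 − 2 × 105) = 45500 × 229687.5 / 275082.5 ≈ 37991 mm.
Far limit Df = s·(H − f)/(H − s) = 45500 × (229792.5 − 105) / (229792.5 − 45500) = 45500 × 229687.5 / 184292.5 ≈ 56708 mm.
Depth of field = Df − Dn = 56708 − 37991 ≈ 18717 mm ≈ 18.7 m.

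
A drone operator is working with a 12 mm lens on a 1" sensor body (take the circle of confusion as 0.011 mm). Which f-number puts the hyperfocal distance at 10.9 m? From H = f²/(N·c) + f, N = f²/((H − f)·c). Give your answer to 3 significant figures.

Rearrange H = f²/(N·c) + f for N: N = f² / ((H − f)·c).
N = 12² / ((10900 − 12) × 0.011) = 144 / 119.8 ≈ 1.20.

f/1.20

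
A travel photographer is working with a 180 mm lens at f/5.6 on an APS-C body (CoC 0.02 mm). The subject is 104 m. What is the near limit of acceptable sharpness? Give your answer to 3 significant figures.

Hyperfocal distance H = f²/(N·c) + f = 180²/(5.6 × 0.02) + 180 = 32400/0.112 + 180 ≈ 289465.7 mm ≈ 289.5 m.
Near limit Dn = s·(H − f)/(H + s − 2f) = 104000 × (289465.7 − 180) / (289465.7 + 104000 − 2 × 180) = 104000 × 289285.7 / 393105.7 ≈ 76533 mm ≈ 76.5 m.

76.5 m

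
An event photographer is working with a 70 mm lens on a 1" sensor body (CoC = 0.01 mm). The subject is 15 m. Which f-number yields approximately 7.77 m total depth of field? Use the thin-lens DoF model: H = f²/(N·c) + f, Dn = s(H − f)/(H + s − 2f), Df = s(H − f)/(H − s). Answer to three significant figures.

f/8

Write h = H − f = f²/(N·c). The thin-lens limits are Dn = s·h/(h + (s−f)) and Df = s·h/(h − (s−f)), so DoF = Df − Dn = 2·s·(s−f)·h / (h² − (s−f)²).
That is a quadratic in h: DoF·h² − 2·s·(s−f)·h − DoF·(s−f)² = 0 ⇒ h = (s−f)·(s + √(s² + DoF²)) / DoF = 14930 × (15000 + √(15000² + 7770²)) / 7770 = 14930 × (15000 + 16893.0) / 7770 ≈ 61282 mm.
Then N = f²/(c·h) = 70² / (0.01 × 61282) = 4900 / 612.82 ≈ 8.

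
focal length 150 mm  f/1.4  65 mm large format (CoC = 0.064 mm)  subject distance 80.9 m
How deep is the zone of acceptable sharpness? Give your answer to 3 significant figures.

58.0 m

Hyperfocal distance H = f²/(N·c) + f = 150²/(1.4 × 0.064) + 150 = 22500/0.0896 + 150 ≈ 251266.1 mm ≈ 251.3 m.
Near limit Dn = s·(H − f)/(H + s − 2f) = 80900 × (251266.1 − 150) / (251266.1 + 80900 − 2 × 150) = 80900 × 251116.1 / 331866.1 ≈ 61215 mm.
Far limit Df = s·(H − f)/(H − s) = 80900 × (251266.1 − 150) / (251266.1 − 80900) = 80900 × 251116.1 / 170366.1 ≈ 119245 mm.
Depth of field = Df − Dn = 119245 − 61215 ≈ 58030 mm ≈ 58.0 m.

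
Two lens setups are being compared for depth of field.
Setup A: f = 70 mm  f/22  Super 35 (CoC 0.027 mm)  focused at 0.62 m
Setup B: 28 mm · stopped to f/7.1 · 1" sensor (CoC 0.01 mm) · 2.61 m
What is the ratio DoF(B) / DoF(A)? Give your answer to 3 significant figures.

Setup A: H = 70²/(22×0.027) + 70 ≈ 8319.2 mm; DoF = Df − Dn = 664.291 − 581.246 ≈ 83.045 mm.
Setup B: H = 28²/(7.1×0.01) + 28 ≈ 11070.3 mm; DoF = Df − Dn = 3406.6 − 2115.4 ≈ 1291.2 mm.
Ratio = 1291.2 / 83.045 ≈ 15.5.

15.5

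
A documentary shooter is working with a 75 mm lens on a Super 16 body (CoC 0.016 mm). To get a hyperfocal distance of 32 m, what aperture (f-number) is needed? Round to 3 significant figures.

f/11

Rearrange H = f²/(N·c) + f for N: N = f² / ((H − f)·c).
N = 75² / ((32000 − 75) × 0.016) = 5625 / 510.8 ≈ 11.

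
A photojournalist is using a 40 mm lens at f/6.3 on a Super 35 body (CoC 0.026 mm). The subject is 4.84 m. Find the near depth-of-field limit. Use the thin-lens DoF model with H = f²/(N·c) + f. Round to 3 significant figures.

3.25 m

Hyperfocal distance H = f²/(N·c) + f = 40²/(6.3 × 0.026) + 40 = 1600/0.1638 + 40 ≈ 9808.0 mm ≈ 9.808 m.
Near limit Dn = s·(H − f)/(H + s − 2f) = 4840 × (9808.0 − 40) / (9808.0 + 4840 − 2 × 40) = 4840 × 9768.0 / 14568.0 ≈ 3245.3 mm ≈ 3.25 m.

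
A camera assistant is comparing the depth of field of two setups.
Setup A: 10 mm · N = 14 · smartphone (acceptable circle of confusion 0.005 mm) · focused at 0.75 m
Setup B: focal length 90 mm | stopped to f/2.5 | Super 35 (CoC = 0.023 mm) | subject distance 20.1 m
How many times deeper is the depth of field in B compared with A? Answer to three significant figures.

5.49

Setup A: H = 10²/(14×0.005) + 10 ≈ 1438.6 mm; DoF = Df − Dn = 1556.0 − 494.1 ≈ 1061.9 mm.
Setup B: H = 90²/(2.5×0.023) + 90 ≈ 140959.6 mm; DoF = Df − Dn = 23427.8 − 17600.0 ≈ 5827.8 mm.
Ratio = 5827.8 / 1061.9 ≈ 5.49.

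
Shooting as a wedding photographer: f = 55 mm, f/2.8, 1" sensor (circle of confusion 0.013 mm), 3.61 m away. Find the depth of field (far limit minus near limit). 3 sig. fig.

309 mm

Hyperfocal distance H = f²/(N·c) + f = 55²/(2.8 × 0.013) + 55 = 3025/0.0364 + 55 ≈ 83159.4 mm ≈ 83.16 m.
Near limit Dn = s·(H − f)/(H + s − 2f) = 3610 × (83159.4 − 55) / (83159.4 + 3610 − 2 × 55) = 3610 × 83104.4 / 86659.4 ≈ 3461.91 mm.
Far limit Df = s·(H − f)/(H − s) = 3610 × (83159.4 − 55) / (83159.4 − 3610) = 3610 × 83104.4 / 79549.4 ≈ 3771.33 mm.
Depth of field = Df − Dn = 3771.33 − 3461.91 ≈ 309.42 mm.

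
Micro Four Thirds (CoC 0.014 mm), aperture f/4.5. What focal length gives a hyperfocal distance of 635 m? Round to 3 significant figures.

200 mm

From H = f²/(N·c) + f, with f ≪ H: f ≈ √(H·N·c) = √(635000 × 4.5 × 0.014) = √40005 ≈ 200.0 mm.
The +f correction barely moves this — solving exactly, f² + N·c·f − N·c·H = 0 ⇒ f = (−N·c + √((N·c)² + 4·N·c·H))/2 = (−0.063 + √160020)/2 ≈ 199.98 mm, so f ≈ 200 mm.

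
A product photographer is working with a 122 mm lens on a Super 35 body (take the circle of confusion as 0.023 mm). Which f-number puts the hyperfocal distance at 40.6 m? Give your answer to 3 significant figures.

f/16

Rearrange H = f²/(N·c) + f for N: N = f² / ((H − f)·c).
N = 122² / ((40600 − 122) × 0.023) = 14884 / 931.0 ≈ 16.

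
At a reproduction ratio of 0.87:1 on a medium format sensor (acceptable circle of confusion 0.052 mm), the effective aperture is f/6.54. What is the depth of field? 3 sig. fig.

At magnification m, DoF ≈ 2·N_eff·c/m² = 2 × 6.54 × 0.052 / 0.87² = 0.6802 / 0.7569 ≈ 0.899 mm.

0.899 mm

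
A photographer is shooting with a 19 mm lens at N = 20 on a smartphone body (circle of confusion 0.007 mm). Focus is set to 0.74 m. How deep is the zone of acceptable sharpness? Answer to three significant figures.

449 mm

Hyperfocal distance H = f²/(N·c) + f = 19²/(20 × 0.007) + 19 = 361/0.14 + 19 ≈ 2597.6 mm ≈ 2.598 m.
Near limit Dn = s·(H − f)/(H + s − 2f) = 740 × (2597.6 − 19) / (2597.6 + 740 − 2 × 19) = 740 × 2578.6 / 3299.6 ≈ 578.30 mm.
Far limit Df = s·(H − f)/(H − s) = 740 × (2597.6 − 19) / (2597.6 − 740) = 740 × 2578.6 / 1857.6 ≈ 1027.22 mm.
Depth of field = Df − Dn = 1027.22 − 578.30 ≈ 448.92 mm.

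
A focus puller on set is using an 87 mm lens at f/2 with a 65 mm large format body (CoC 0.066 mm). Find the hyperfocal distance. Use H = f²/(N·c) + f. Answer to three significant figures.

57.4 m

Hyperfocal distance H = f²/(N·c) + f = 87²/(2 × 0.066) + 87 = 7569/0.132 + 87 ≈ 57427.9 mm ≈ 57.4 m.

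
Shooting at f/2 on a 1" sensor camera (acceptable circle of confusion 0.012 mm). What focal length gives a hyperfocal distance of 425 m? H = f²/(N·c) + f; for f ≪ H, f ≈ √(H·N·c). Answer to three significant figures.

101 mm

From H = f²/(N·c) + f, with f ≪ H: f ≈ √(H·N·c) = √(425000 × 2 × 0.012) = √10200 ≈ 101.0 mm.
The +f correction barely moves this — solving exactly, f² + N·c·f − N·c·H = 0 ⇒ f = (−N·c + √((N·c)² + 4·N·c·H))/2 = (−0.024 + √40800)/2 ≈ 100.98 mm, so f ≈ 101 mm.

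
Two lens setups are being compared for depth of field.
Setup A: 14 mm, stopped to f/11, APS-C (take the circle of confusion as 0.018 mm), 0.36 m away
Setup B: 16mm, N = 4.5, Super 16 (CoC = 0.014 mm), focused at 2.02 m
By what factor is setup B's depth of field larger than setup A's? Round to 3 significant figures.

Setup A: H = 14²/(11×0.018) + 14 ≈ 1003.9 mm; DoF = Df − Dn = 553.45 − 266.76 ≈ 286.69 mm.
Setup B: H = 16²/(4.5×0.014) + 16 ≈ 4079.5 mm; DoF = Df − Dn = 3985.6 − 1352.8 ≈ 2632.8 mm.
Ratio = 2632.8 / 286.69 ≈ 9.18.

9.18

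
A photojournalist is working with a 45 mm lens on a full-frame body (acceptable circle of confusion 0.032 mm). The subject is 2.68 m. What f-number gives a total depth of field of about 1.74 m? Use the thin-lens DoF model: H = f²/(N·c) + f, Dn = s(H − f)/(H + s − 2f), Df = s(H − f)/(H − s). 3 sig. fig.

f/7.11

Write h = H − f = f²/(N·c). The thin-lens limits are Dn = s·h/(h + (s−f)) and Df = s·h/(h − (s−f)), so DoF = Df − Dn = 2·s·(s−f)·h / (h² − (s−f)²).
That is a quadratic in h: DoF·h² − 2·s·(s−f)·h − DoF·(s−f)² = 0 ⇒ h = (s−f)·(s + √(s² + DoF²)) / DoF = 2635 × (2680 + √(2680² + 1740²)) / 1740 = 2635 × (2680 + 3195.31) / 1740 ≈ 8897.4 mm.
Then N = f²/(c·h) = 45² / (0.032 × 8897.4) = 2025 / 284.72 ≈ 7.11.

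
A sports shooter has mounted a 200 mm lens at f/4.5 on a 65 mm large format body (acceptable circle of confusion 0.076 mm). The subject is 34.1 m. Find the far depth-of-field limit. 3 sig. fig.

48.0 m

Hyperfocal distance H = f²/(N·c) + f = 200²/(4.5 × 0.076) + 200 = 40000/0.342 + 200 ≈ 117159.1 mm ≈ 117.2 m.
Far limit Df = s·(H − f)/(H − s) = 34100 × (117159.1 − 200) / (117159.1 − 34100) = 34100 × 116959.1 / 83059.1 ≈ 48018 mm ≈ 48.0 m.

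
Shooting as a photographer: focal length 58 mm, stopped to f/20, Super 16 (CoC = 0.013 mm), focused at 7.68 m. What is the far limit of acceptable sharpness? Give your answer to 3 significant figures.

Hyperfocal distance H = f²/(N·c) + f = 58²/(20 × 0.013) + 58 = 3364/0.26 + 58 ≈ 12996.5 mm ≈ 13.00 m.
Far limit Df = s·(H − f)/(H − s) = 7680 × (12996.5 − 58) / (12996.5 − 7680) = 7680 × 12938.5 / 5316.5 ≈ 18691 mm ≈ 18.7 m.

18.7 m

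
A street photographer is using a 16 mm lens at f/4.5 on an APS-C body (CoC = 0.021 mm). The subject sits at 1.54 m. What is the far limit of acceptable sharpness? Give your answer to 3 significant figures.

Hyperfocal distance H = f²/(N·c) + f = 16²/(4.5 × 0.021) + 16 = 256/0.0945 + 16 ≈ 2725.0 mm ≈ 2.725 m.
Far limit Df = s·(H − f)/(H − s) = 1540 × (2725.0 − 16) / (2725.0 − 1540) = 1540 × 2709.0 / 1185.0 ≈ 3520.6 mm ≈ 3.52 m.

3.52 m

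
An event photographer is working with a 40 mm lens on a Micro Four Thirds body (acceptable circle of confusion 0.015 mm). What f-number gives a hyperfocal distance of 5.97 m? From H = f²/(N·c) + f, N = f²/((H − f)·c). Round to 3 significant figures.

Rearrange H = f²/(N·c) + f for N: N = f² / ((H − f)·c).
N = 40² / ((5970 − 40) × 0.015) = 1600 / 88.95 ≈ 18.

f/18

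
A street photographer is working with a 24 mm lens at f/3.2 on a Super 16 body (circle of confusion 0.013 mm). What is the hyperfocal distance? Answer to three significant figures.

13.9 m

Hyperfocal distance H = f²/(N·c) + f = 24²/(3.2 × 0.013) + 24 = 576/0.0416 + 24 ≈ 13870.2 mm ≈ 13.9 m.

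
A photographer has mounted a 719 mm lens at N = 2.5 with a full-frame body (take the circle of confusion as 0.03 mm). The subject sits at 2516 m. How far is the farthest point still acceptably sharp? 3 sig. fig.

Hyperfocal distance H = f²/(N·c) + f = 719²/(2.5 × 0.03) + 719 = 516961/0.075 + 719 ≈ 6893532.3 mm ≈ 6894 m.
Far limit Df = s·(H − f)/(H − s) = 2516000 × (6893532.3 − 719) / (6893532.3 − 2516000) = 2516000 × 6892813.3 / 4377532.3 ≈ 3961665 mm ≈ 3960 m.

3960 m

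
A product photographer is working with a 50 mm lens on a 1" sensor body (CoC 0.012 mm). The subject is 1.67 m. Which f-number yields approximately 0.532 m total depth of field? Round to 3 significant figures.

f/20

Write h = H − f = f²/(N·c). The thin-lens limits are Dn = s·h/(h + (s−f)) and Df = s·h/(h − (s−f)), so DoF = Df − Dn = 2·s·(s−f)·h / (h² − (s−f)²).
That is a quadratic in h: DoF·h² − 2·s·(s−f)·h − DoF·(s−f)² = 0 ⇒ h = (s−f)·(s + √(s² + DoF²)) / DoF = 1620 × (1670 + √(1670² + 532²)) / 532 = 1620 × (1670 + 1752.69) / 532 ≈ 10422 mm.
Then N = f²/(c·h) = 50² / (0.012 × 10422) = 2500 / 125.07 ≈ 20.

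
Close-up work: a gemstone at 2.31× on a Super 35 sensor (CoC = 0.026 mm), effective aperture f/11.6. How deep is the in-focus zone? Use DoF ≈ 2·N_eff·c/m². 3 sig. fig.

0.113 mm

At magnification m, DoF ≈ 2·N_eff·c/m² = 2 × 11.6 × 0.026 / 2.31² = 0.6032 / 5.336 ≈ 0.113 mm.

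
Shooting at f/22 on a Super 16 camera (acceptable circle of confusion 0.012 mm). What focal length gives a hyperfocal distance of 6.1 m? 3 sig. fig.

From H = f²/(N·c) + f, with f ≪ H: f ≈ √(H·N·c) = √(6100 × 22 × 0.012) = √1610.4 ≈ 40.13 mm.
Exact: f² + N·c·f − N·c·H = 0 ⇒ f = (−N·c + √((N·c)² + 4·N·c·H))/2 = (−0.264 + √6441.7)/2 ≈ 39.998 mm ≈ 40.0 mm.

40.0 mm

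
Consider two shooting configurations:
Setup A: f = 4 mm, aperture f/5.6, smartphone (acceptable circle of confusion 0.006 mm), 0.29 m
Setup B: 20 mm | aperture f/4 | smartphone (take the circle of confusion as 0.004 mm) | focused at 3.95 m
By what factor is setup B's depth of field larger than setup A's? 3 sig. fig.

Setup A: H = 4²/(5.6×0.006) + 4 ≈ 480.2 mm; DoF = Df − Dn = 726.09 − 181.18 ≈ 544.91 mm.
Setup B: H = 20²/(4×0.004) + 20 ≈ 25020.0 mm; DoF = Df − Dn = 4686.8 − 3413.4 ≈ 1273.4 mm.
Ratio = 1273.4 / 544.91 ≈ 2.34.

2.34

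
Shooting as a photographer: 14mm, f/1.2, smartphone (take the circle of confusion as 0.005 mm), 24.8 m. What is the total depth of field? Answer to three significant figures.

88.7 m

Hyperfocal distance H = f²/(N·c) + f = 14²/(1.2 × 0.005) + 14 = 196/0.006 + 14 ≈ 32680.7 mm ≈ 32.68 m.
Near limit Dn = s·(H − f)/(H + s − 2f) = 24800 × (32680.7 − 14) / (32680.7 + 24800 − 2 × 14) = 24800 × 32666.7 / 57452.7 ≈ 14101 mm.
Far limit Df = s·(H − f)/(H − s) = 24800 × (32680.7 − 14) / (32680.7 − 24800) = 24800 × 32666.7 / 7880.7 ≈ 102800 mm.
Depth of field = Df − Dn = 102800 − 14101 ≈ 88699 mm ≈ 88.7 m.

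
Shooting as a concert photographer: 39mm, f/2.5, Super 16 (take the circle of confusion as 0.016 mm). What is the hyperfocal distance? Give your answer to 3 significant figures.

Hyperfocal distance H = f²/(N·c) + f = 39²/(2.5 × 0.016) + 39 = 1521/0.04 + 39 ≈ 38064.0 mm ≈ 38.1 m.

38.1 m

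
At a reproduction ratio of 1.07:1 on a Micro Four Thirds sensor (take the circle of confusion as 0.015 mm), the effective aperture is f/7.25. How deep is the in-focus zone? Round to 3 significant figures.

0.190 mm

At magnification m, DoF ≈ 2·N_eff·c/m² = 2 × 7.25 × 0.015 / 1.07² = 0.2175 / 1.145 ≈ 0.19 mm.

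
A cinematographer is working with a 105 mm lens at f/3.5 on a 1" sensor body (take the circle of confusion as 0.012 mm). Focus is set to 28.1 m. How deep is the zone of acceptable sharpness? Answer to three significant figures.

Hyperfocal distance H = f²/(N·c) + f = 105²/(3.5 × 0.012) + 105 = 11025/0.042 + 105 ≈ 262605.0 mm ≈ 262.6 m.
Near limit Dn = s·(H − f)/(H + s − 2f) = 28100 × (262605.0 − 105) / (262605.0 + 28100 − 2 × 105) = 28100 × 262500.0 / 290495.0 ≈ 25392.0 mm.
Far limit Df = s·(H − f)/(H − s) = 28100 × (262605.0 − 105) / (262605.0 − 28100) = 28100 × 262500.0 / 234505.0 ≈ 31454.6 mm.
Depth of field = Df − Dn = 31454.6 − 25392.0 ≈ 6062.6 mm ≈ 6.06 m.

6.06 m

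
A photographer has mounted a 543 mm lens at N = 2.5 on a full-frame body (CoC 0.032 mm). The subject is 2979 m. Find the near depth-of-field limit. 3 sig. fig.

Hyperfocal distance H = f²/(N·c) + f = 543²/(2.5 × 0.032) + 543 = 294849/0.08 + 543 ≈ 3686155.5 mm ≈ 3686 m.
Near limit Dn = s·(H − f)/(H + s − 2f) = 2979000 × (3686155.5 − 543) / (3686155.5 + 2979000 − 2 × 543) = 2979000 × 3685612.5 / 6664069.5 ≈ 1647558 mm ≈ 1650 m.

1650 m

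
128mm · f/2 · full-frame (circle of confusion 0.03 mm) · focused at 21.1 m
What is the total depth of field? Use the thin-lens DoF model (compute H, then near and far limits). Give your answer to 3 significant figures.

3.26 m

Hyperfocal distance H = f²/(N·c) + f = 128²/(2 × 0.03) + 128 = 16384/0.06 + 128 ≈ 273194.7 mm ≈ 273.2 m.
Near limit Dn = s·(H − f)/(H + s − 2f) = 21100 × (273194.7 − 128) / (273194.7 + 21100 − 2 × 128) = 21100 × 273066.7 / 294038.7 ≈ 19595.1 mm.
Far limit Df = s·(H − f)/(H − s) = 21100 × (273194.7 − 128) / (273194.7 − 21100) = 21100 × 273066.7 / 252094.7 ≈ 22855.3 mm.
Depth of field = Df − Dn = 22855.3 − 19595.1 ≈ 3260.2 mm ≈ 3.26 m.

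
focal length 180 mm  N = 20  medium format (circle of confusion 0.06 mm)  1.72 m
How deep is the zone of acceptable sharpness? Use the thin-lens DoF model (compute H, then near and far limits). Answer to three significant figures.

Hyperfocal distance H = f²/(N·c) + f = 180²/(20 × 0.06) + 180 = 32400/1.2 + 180 ≈ 27180.0 mm ≈ 27.18 m.
Near limit Dn = s·(H − f)/(H + s − 2f) = 1720 × (27180.0 − 180) / (27180.0 + 1720 − 2 × 180) = 1720 × 27000.0 / 28540.0 ≈ 1627.19 mm.
Far limit Df = s·(H − f)/(H − s) = 1720 × (27180.0 − 180) / (27180.0 − 1720) = 1720 × 27000.0 / 25460.0 ≈ 1824.04 mm.
Depth of field = Df − Dn = 1824.04 − 1627.19 ≈ 196.85 mm.

197 mm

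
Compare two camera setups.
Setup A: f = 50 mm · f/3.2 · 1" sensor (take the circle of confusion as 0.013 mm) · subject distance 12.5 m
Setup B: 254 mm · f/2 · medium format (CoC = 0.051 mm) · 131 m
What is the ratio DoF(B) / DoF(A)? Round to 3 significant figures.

Setup A: H = 50²/(3.2×0.013) + 50 ≈ 60146.2 mm; DoF = Df − Dn = 15766.3 − 10354.8 ≈ 5411.5 mm.
Setup B: H = 254²/(2×0.051) + 254 ≈ 632763.8 mm; DoF = Df − Dn = 165135 − 108560 ≈ 56575 mm.
Ratio = 56575 / 5411.5 ≈ 10.5.

10.5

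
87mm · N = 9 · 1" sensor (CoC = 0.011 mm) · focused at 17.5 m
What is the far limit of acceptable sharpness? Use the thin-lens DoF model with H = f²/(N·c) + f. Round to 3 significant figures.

Hyperfocal distance H = f²/(N·c) + f = 87²/(9 × 0.011) + 87 = 7569/0.099 + 87 ≈ 76541.5 mm ≈ 76.54 m.
Far limit Df = s·(H − f)/(H − s) = 17500 × (76541.5 − 87) / (76541.5 − 17500) = 17500 × 76454.5 / 59041.5 ≈ 22661 mm ≈ 22.7 m.

22.7 m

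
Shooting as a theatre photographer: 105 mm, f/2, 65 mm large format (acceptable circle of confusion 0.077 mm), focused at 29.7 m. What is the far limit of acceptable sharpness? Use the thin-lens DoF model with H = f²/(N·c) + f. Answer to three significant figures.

50.6 m

Hyperfocal distance H = f²/(N·c) + f = 105²/(2 × 0.077) + 105 = 11025/0.154 + 105 ≈ 71695.9 mm ≈ 71.70 m.
Far limit Df = s·(H − f)/(H − s) = 29700 × (71695.9 − 105) / (71695.9 − 29700) = 29700 × 71590.9 / 41995.9 ≈ 50630 mm ≈ 50.6 m.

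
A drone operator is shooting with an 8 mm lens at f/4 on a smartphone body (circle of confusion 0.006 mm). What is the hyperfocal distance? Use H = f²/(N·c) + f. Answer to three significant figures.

Hyperfocal distance H = f²/(N·c) + f = 8²/(4 × 0.006) + 8 = 64/0.024 + 8 ≈ 2674.7 mm ≈ 2.67 m.

2.67 m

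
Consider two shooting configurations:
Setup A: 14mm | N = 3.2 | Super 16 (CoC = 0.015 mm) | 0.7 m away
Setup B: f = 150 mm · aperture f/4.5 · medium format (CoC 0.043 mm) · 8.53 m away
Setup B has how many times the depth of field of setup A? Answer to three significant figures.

Setup A: H = 14²/(3.2×0.015) + 14 ≈ 4097.3 mm; DoF = Df − Dn = 841.35 − 599.32 ≈ 242.03 mm.
Setup B: H = 150²/(4.5×0.043) + 150 ≈ 116429.1 mm; DoF = Df − Dn = 9192.5 − 7956.6 ≈ 1235.9 mm.
Ratio = 1235.9 / 242.03 ≈ 5.11.

5.11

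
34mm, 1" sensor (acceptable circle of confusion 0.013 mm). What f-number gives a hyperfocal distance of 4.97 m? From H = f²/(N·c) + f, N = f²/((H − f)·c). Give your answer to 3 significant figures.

f/18

Rearrange H = f²/(N·c) + f for N: N = f² / ((H − f)·c).
N = 34² / ((4970 − 34) × 0.013) = 1156 / 64.17 ≈ 18.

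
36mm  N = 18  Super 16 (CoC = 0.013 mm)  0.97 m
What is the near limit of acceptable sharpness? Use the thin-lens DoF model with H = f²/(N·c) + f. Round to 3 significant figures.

Hyperfocal distance H = f²/(N·c) + f = 36²/(18 × 0.013) + 36 = 1296/0.234 + 36 ≈ 5574.5 mm ≈ 5.574 m.
Near limit Dn = s·(H − f)/(H + s − 2f) = 970 × (5574.5 − 36) / (5574.5 + 970 − 2 × 36) = 970 × 5538.5 / 6472.5 ≈ 830.03 mm ≈ 0.830 m.

0.830 m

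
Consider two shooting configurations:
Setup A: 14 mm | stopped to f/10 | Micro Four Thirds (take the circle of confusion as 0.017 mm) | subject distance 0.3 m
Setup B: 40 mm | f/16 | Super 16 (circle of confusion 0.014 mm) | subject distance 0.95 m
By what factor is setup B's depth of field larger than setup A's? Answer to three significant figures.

Setup A: H = 14²/(10×0.017) + 14 ≈ 1166.9 mm; DoF = Df − Dn = 398.97 − 240.37 ≈ 158.60 mm.
Setup B: H = 40²/(16×0.014) + 40 ≈ 7182.9 mm; DoF = Df − Dn = 1088.70 − 842.65 ≈ 246.05 mm.
Ratio = 246.05 / 158.60 ≈ 1.55.

1.55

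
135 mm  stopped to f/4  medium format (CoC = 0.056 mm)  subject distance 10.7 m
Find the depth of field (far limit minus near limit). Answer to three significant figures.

2.83 m

Hyperfocal distance H = f²/(N·c) + f = 135²/(4 × 0.056) + 135 = 18225/0.224 + 135 ≈ 81496.6 mm ≈ 81.50 m.
Near limit Dn = s·(H − f)/(H + s − 2f) = 10700 × (81496.6 − 135) / (81496.6 + 10700 − 2 × 135) = 10700 × 81361.6 / 91926.6 ≈ 9470.3 mm.
Far limit Df = s·(H − f)/(H − s) = 10700 × (81496.6 − 135) / (81496.6 − 10700) = 10700 × 81361.6 / 70796.6 ≈ 12296.8 mm.
Depth of field = Df − Dn = 12296.8 − 9470.3 ≈ 2826.5 mm ≈ 2.83 m.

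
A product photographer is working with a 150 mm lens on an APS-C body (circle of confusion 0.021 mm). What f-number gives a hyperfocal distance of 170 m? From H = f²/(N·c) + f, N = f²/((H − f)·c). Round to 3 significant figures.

f/6.31

Rearrange H = f²/(N·c) + f for N: N = f² / ((H − f)·c).
N = 150² / ((170000 − 150) × 0.021) = 22500 / 3567 ≈ 6.31.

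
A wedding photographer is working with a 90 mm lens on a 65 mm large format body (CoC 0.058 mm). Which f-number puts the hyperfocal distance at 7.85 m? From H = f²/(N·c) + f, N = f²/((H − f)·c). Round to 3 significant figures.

Rearrange H = f²/(N·c) + f for N: N = f² / ((H − f)·c).
N = 90² / ((7850 − 90) × 0.058) = 8100 / 450.1 ≈ 18.

f/18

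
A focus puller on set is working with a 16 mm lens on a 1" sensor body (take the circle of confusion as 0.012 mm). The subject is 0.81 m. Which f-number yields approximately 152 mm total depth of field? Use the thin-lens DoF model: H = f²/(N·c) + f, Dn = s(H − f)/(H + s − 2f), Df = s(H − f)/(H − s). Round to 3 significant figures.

f/2.50

Write h = H − f = f²/(N·c). The thin-lens limits are Dn = s·h/(h + (s−f)) and Df = s·h/(h − (s−f)), so DoF = Df − Dn = 2·s·(s−f)·h / (h² − (s−f)²).
That is a quadratic in h: DoF·h² − 2·s·(s−f)·h − DoF·(s−f)² = 0 ⇒ h = (s−f)·(s + √(s² + DoF²)) / DoF = 794 × (810 + √(810² + 152²)) / 152 = 794 × (810 + 824.138) / 152 ≈ 8536.2 mm.
Then N = f²/(c·h) = 16² / (0.012 × 8536.2) = 256 / 102.43 ≈ 2.50.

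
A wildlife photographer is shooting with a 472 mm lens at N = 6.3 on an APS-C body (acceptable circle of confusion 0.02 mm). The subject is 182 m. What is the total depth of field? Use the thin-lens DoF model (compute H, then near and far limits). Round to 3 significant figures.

37.8 m

Hyperfocal distance H = f²/(N·c) + f = 472²/(6.3 × 0.02) + 472 = 222784/0.126 + 472 ≈ 1768599.0 mm ≈ 1769 m.
Near limit Dn = s·(H − f)/(H + s − 2f) = 182000 × (1768599.0 − 472) / (1768599.0 + 182000 − 2 × 472) = 182000 × 1768127.0 / 1949655.0 ≈ 165054 mm.
Far limit Df = s·(H − f)/(H − s) = 182000 × (1768599.0 − 472) / (1768599.0 − 182000) = 182000 × 1768127.0 / 1586599.0 ≈ 202823 mm.
Depth of field = Df − Dn = 202823 − 165054 ≈ 37769 mm ≈ 37.8 m.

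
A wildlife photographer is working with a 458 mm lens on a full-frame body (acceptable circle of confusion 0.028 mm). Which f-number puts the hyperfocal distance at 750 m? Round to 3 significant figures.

f/9.99

Rearrange H = f²/(N·c) + f for N: N = f² / ((H − f)·c).
N = 458² / ((750000 − 458) × 0.028) = 209764 / 20987 ≈ 9.99.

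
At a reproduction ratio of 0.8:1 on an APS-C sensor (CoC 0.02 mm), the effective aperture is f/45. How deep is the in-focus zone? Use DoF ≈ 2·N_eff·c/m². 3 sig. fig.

At magnification m, DoF ≈ 2·N_eff·c/m² = 2 × 45 × 0.02 / 0.8² = 1.8 / 0.64 ≈ 2.81 mm.

2.81 mm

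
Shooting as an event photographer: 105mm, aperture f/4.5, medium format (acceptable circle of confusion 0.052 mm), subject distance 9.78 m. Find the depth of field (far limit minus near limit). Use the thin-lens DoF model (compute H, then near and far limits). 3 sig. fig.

4.19 m

Hyperfocal distance H = f²/(N·c) + f = 105²/(4.5 × 0.052) + 105 = 11025/0.234 + 105 ≈ 47220.4 mm ≈ 47.22 m.
Near limit Dn = s·(H − f)/(H + s − 2f) = 9780 × (47220.4 − 105) / (47220.4 + 9780 − 2 × 105) = 9780 × 47115.4 / 56790.4 ≈ 8113.8 mm.
Far limit Df = s·(H − f)/(H − s) = 9780 × (47220.4 − 105) / (47220.4 − 9780) = 9780 × 47115.4 / 37440.4 ≈ 12307.3 mm.
Depth of field = Df − Dn = 12307.3 − 8113.8 ≈ 4193.5 mm ≈ 4.19 m.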